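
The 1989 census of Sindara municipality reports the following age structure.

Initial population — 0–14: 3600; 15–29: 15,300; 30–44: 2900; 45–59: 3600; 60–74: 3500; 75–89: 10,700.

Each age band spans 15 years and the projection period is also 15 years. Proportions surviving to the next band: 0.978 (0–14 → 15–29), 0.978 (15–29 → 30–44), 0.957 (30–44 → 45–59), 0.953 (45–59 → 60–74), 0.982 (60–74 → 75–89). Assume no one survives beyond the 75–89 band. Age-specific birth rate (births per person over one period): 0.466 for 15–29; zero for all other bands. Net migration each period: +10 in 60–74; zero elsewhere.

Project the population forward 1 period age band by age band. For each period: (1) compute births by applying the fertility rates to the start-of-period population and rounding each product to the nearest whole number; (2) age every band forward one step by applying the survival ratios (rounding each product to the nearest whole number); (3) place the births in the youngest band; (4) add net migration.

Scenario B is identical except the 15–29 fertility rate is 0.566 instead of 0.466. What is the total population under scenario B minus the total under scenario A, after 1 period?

Period 1.
Births: 15300 * 0.466 = 7130
15–29: 3600 * 0.978 = 3521
30–44: 15300 * 0.978 = 14963
45–59: 2900 * 0.957 = 2775
60–74: 3600 * 0.953 = 3431
75–89: 3500 * 0.982 = 3437
Net migration: 60–74 + 10 → 3441
Population now: 0–14=7130, 15–29=3521, 30–44=14963, 45–59=2775, 60–74=3441, 75–89=3437
Scenario A total after 1 period: 35267
Scenario B projection —
Period 1.
Births: 15300 * 0.566 = 8660
15–29: 3600 * 0.978 = 3521
30–44: 15300 * 0.978 = 14963
45–59: 2900 * 0.957 = 2775
60–74: 3600 * 0.953 = 3431
75–89: 3500 * 0.982 = 3437
Net migration: 60–74 + 10 → 3441
Population now: 0–14=8660, 15–29=3521, 30–44=14963, 45–59=2775, 60–74=3441, 75–89=3437
Scenario B total after 1 period: 36797
Difference B − A = 36797 − 35267 = 1530

1530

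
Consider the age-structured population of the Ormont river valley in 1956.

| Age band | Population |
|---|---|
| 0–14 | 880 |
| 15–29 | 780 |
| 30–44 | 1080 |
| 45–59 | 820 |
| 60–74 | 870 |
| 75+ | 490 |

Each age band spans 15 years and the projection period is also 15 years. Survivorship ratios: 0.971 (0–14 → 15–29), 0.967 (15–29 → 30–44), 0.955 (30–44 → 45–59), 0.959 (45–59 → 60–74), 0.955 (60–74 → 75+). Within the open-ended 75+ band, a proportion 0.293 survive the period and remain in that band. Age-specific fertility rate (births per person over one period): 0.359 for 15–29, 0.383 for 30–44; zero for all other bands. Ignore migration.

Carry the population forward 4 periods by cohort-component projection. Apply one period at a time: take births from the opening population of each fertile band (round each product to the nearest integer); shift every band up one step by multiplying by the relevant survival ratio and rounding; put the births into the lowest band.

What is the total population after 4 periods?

3965

After projecting period 1:
Births: 780 * 0.359 = 280  |  1080 * 0.383 = 414 → 694
15–29: 880 * 0.971 = 854
30–44: 780 * 0.967 = 754
45–59: 1080 * 0.955 = 1031
60–74: 820 * 0.959 = 786
75+: 870 * 0.955 + 490 * 0.293 = 831 + 144 = 975
End of period: [694, 854, 754, 1031, 786, 975]
After projecting period 2:
Births: 854 * 0.359 = 307  |  754 * 0.383 = 289 → 596
15–29: 694 * 0.971 = 674
30–44: 854 * 0.967 = 826
45–59: 754 * 0.955 = 720
60–74: 1031 * 0.959 = 989
75+: 786 * 0.955 + 975 * 0.293 = 751 + 286 = 1037
End of period: [596, 674, 826, 720, 989, 1037]
After projecting period 3:
Births: 674 * 0.359 = 242  |  826 * 0.383 = 316 → 558
15–29: 596 * 0.971 = 579
30–44: 674 * 0.967 = 652
45–59: 826 * 0.955 = 789
60–74: 720 * 0.959 = 690
75+: 989 * 0.955 + 1037 * 0.293 = 944 + 304 = 1248
End of period: [558, 579, 652, 789, 690, 1248]
After projecting period 4:
Births: 579 * 0.359 = 208  |  652 * 0.383 = 250 → 458
15–29: 558 * 0.971 = 542
30–44: 579 * 0.967 = 560
45–59: 652 * 0.955 = 623
60–74: 789 * 0.959 = 757
75+: 690 * 0.955 + 1248 * 0.293 = 659 + 366 = 1025
End of period: [458, 542, 560, 623, 757, 1025]
Total after period 4: 458 + 542 + 560 + 623 + 757 + 1025 = 3965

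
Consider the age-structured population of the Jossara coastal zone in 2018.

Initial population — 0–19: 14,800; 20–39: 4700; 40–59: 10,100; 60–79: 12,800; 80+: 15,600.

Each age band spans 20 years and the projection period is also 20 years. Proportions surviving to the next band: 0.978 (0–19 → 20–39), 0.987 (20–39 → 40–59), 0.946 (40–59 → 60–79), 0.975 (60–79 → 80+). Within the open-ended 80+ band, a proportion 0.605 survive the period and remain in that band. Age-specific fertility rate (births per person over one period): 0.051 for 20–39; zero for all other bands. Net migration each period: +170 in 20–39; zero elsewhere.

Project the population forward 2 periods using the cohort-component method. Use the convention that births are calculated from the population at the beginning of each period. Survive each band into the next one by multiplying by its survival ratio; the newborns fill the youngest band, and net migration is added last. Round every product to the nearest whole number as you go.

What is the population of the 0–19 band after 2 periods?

Numbering the groups 1..5 from youngest to oldest:
— Period 1 —
Births: 4700 × 0.051 = 240
Group 2: 14800 × 0.978 = 14474
Group 3: 4700 × 0.987 = 4639
Group 4: 10100 × 0.946 = 9555
Group 5: 12800 × 0.975 + 15600 × 0.605 = 12480 + 9438 = 21918
Net migration: Group 2 + 170 → 14644
Giving 240 / 14644 / 4639 / 9555 / 21918.
— Period 2 —
Births: 14644 × 0.051 = 747
Group 2: 240 × 0.978 = 235
Group 3: 14644 × 0.987 = 14454
Group 4: 4639 × 0.946 = 4388
Group 5: 9555 × 0.975 + 21918 × 0.605 = 9316 + 13260 = 22576
Net migration: Group 2 + 170 → 405
Giving 747 / 405 / 14454 / 4388 / 22576.

747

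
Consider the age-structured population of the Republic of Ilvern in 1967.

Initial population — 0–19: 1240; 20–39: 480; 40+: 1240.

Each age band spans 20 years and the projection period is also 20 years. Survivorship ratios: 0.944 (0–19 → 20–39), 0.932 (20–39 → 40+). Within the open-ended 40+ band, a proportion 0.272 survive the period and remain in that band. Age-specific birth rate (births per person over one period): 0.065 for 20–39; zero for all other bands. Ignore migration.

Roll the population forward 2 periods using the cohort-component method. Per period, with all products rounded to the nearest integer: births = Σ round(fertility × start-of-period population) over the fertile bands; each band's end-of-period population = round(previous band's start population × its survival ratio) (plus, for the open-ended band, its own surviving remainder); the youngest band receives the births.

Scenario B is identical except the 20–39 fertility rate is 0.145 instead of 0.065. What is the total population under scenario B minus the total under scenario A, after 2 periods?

131

Period 1.
Births: 480 * 0.065 = 31
20–39: 1240 * 0.944 = 1171
40+: 480 * 0.932 + 1240 * 0.272 = 447 + 337 = 784
Population now: 0–19=31, 20–39=1171, 40+=784
Period 2.
Births: 1171 * 0.065 = 76
20–39: 31 * 0.944 = 29
40+: 1171 * 0.932 + 784 * 0.272 = 1091 + 213 = 1304
Population now: 0–19=76, 20–39=29, 40+=1304
Scenario A total after 2 periods: 1409
Scenario B projection —
Period 1.
Births: 480 * 0.145 = 70
20–39: 1240 * 0.944 = 1171
40+: 480 * 0.932 + 1240 * 0.272 = 447 + 337 = 784
Population now: 0–19=70, 20–39=1171, 40+=784
Period 2.
Births: 1171 * 0.145 = 170
20–39: 70 * 0.944 = 66
40+: 1171 * 0.932 + 784 * 0.272 = 1091 + 213 = 1304
Population now: 0–19=170, 20–39=66, 40+=1304
Scenario B total after 2 periods: 1540
Difference B − A = 1540 − 1409 = 131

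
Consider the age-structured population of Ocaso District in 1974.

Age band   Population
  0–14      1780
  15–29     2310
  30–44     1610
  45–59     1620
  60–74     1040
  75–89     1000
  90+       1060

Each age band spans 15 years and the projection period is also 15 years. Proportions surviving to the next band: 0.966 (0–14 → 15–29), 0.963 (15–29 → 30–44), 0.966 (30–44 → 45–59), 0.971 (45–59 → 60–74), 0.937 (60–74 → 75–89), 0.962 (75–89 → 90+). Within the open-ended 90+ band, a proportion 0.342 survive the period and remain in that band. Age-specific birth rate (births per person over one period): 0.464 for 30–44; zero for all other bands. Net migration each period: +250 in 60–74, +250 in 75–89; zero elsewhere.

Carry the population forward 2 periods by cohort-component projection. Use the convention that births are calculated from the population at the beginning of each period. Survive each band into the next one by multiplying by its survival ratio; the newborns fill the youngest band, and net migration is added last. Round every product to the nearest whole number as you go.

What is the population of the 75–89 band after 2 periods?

1958

Numbering the groups 1..7 from youngest to oldest:
Period 1:
Births: 1610 * 0.464 = 747
Group 2: 1780 * 0.966 = 1719
Group 3: 2310 * 0.963 = 2225
Group 4: 1610 * 0.966 = 1555
Group 5: 1620 * 0.971 = 1573
Group 6: 1040 * 0.937 = 974
Group 7: 1000 * 0.962 + 1060 * 0.342 = 962 + 363 = 1325
Net migration: Group 5 + 250 → 1823; Group 6 + 250 → 1224
Population now: 0–14=747, 15–29=1719, 30–44=2225, 45–59=1555, 60–74=1823, 75–89=1224, 90+=1325
Period 2:
Births: 2225 * 0.464 = 1032
Group 2: 747 * 0.966 = 722
Group 3: 1719 * 0.963 = 1655
Group 4: 2225 * 0.966 = 2149
Group 5: 1555 * 0.971 = 1510
Group 6: 1823 * 0.937 = 1708
Group 7: 1224 * 0.962 + 1325 * 0.342 = 1177 + 453 = 1630
Net migration: Group 5 + 250 → 1760; Group 6 + 250 → 1958
Population now: 0–14=1032, 15–29=722, 30–44=1655, 45–59=2149, 60–74=1760, 75–89=1958, 90+=1630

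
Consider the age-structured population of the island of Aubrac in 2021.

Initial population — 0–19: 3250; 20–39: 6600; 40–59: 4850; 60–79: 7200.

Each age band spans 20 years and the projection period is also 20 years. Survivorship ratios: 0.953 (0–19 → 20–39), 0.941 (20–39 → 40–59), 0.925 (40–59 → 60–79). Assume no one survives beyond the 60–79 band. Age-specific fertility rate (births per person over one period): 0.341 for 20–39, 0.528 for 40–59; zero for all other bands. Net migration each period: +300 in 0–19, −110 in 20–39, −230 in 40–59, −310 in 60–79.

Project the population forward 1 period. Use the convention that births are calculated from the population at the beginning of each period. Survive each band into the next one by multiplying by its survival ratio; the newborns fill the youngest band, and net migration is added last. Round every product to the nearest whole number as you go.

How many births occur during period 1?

4812

Let band 1 be 0–19 through band 4 = 60–79.
[period 1]
Births: 6600 × 0.341 = 2251 ; 4850 × 0.528 = 2561 → 4812
Band 2: 3250 × 0.953 = 3097
Band 3: 6600 × 0.941 = 6211
Band 4: 4850 × 0.925 = 4486
Net migration: Band 1 + 300 → 5112; Band 2 − 110 → 2987; Band 3 − 230 → 5981; Band 4 − 310 → 4176
Population now: 0–19=5112, 20–39=2987, 40–59=5981, 60–79=4176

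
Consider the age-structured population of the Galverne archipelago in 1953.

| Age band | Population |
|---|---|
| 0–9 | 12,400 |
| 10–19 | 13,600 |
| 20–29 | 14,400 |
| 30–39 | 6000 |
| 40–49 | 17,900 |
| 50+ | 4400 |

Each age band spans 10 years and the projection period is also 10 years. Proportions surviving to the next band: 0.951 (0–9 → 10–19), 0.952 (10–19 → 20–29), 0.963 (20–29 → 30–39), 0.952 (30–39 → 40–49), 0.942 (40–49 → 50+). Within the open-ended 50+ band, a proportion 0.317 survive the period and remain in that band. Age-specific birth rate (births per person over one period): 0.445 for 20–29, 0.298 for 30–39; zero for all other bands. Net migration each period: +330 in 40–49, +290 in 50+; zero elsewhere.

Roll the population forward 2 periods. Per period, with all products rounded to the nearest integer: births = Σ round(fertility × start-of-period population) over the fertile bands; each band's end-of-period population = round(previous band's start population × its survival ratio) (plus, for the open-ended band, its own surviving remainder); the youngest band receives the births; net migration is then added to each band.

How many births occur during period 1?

Period 1:
Births: 14400 × 0.445 = 6408 ; 6000 × 0.298 = 1788 → total 8196
10–19: 12400 × 0.951 = 11792
20–29: 13600 × 0.952 = 12947
30–39: 14400 × 0.963 = 13867
40–49: 6000 × 0.952 = 5712
50+: 17900 × 0.942 + 4400 × 0.317 = 16862 + 1395 = 18257
Net migration: 40–49 + 330 → 6042; 50+ + 290 → 18547
Population now: 0–9=8196, 10–19=11792, 20–29=12947, 30–39=13867, 40–49=6042, 50+=18547

8196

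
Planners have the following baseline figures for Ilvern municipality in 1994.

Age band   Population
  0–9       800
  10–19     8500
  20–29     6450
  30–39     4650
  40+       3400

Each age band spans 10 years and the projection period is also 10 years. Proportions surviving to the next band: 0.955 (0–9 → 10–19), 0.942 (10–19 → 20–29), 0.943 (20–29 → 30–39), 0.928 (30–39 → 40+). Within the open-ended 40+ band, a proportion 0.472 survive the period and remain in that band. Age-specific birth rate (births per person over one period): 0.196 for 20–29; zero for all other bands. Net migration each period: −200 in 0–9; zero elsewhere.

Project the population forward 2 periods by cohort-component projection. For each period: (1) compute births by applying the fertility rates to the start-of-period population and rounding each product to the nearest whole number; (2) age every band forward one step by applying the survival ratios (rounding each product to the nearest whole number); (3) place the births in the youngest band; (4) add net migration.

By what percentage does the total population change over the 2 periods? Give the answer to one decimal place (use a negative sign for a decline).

Let group 1 be 0–9 through group 5 = 40+.
— Period 1 —
Births: 6450 × 0.196 = 1264
Group 2: 800 × 0.955 = 764
Group 3: 8500 × 0.942 = 8007
Group 4: 6450 × 0.943 = 6082
Group 5: 4650 × 0.928 + 3400 × 0.472 = 4315 + 1605 = 5920
Net migration: Group 1 − 200 → 1064
→ [1064, 764, 8007, 6082, 5920]
— Period 2 —
Births: 8007 × 0.196 = 1569
Group 2: 1064 × 0.955 = 1016
Group 3: 764 × 0.942 = 720
Group 4: 8007 × 0.943 = 7551
Group 5: 6082 × 0.928 + 5920 × 0.472 = 5644 + 2794 = 8438
Net migration: Group 1 − 200 → 1369
→ [1369, 1016, 720, 7551, 8438]
Total: 23800 → 19094; change = -4706; percentage change = -19.8%

-19.8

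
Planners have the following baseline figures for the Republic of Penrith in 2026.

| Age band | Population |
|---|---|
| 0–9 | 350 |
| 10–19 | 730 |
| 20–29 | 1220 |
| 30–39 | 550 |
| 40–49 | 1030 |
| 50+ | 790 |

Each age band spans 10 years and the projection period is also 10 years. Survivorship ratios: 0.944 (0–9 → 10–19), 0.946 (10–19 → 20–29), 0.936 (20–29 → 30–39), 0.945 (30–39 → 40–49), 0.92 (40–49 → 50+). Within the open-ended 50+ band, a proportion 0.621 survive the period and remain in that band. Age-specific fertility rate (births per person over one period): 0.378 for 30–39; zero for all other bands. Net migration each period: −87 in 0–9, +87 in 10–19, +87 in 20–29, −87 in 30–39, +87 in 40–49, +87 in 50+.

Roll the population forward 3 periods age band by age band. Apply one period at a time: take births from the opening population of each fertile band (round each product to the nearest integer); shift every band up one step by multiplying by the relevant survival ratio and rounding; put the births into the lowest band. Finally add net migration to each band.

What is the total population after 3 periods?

(Bands numbered youngest = 1 to oldest = 6.)
— Period 1 —
Births: 550 * 0.378 = 208
Band 2: 350 * 0.944 = 330
Band 3: 730 * 0.946 = 691
Band 4: 1220 * 0.936 = 1142
Band 5: 550 * 0.945 = 520
Band 6: 1030 * 0.92 + 790 * 0.621 = 948 + 491 = 1439
Net migration: Band 1 − 87 → 121; Band 2 + 87 → 417; Band 3 + 87 → 778; Band 4 − 87 → 1055; Band 5 + 87 → 607; Band 6 + 87 → 1526
Population now: 0–9=121, 10–19=417, 20–29=778, 30–39=1055, 40–49=607, 50+=1526
— Period 2 —
Births: 1055 * 0.378 = 399
Band 2: 121 * 0.944 = 114
Band 3: 417 * 0.946 = 394
Band 4: 778 * 0.936 = 728
Band 5: 1055 * 0.945 = 997
Band 6: 607 * 0.92 + 1526 * 0.621 = 558 + 948 = 1506
Net migration: Band 1 − 87 → 312; Band 2 + 87 → 201; Band 3 + 87 → 481; Band 4 − 87 → 641; Band 5 + 87 → 1084; Band 6 + 87 → 1593
Population now: 0–9=312, 10–19=201, 20–29=481, 30–39=641, 40–49=1084, 50+=1593
— Period 3 —
Births: 641 * 0.378 = 242
Band 2: 312 * 0.944 = 295
Band 3: 201 * 0.946 = 190
Band 4: 481 * 0.936 = 450
Band 5: 641 * 0.945 = 606
Band 6: 1084 * 0.92 + 1593 * 0.621 = 997 + 989 = 1986
Net migration: Band 1 − 87 → 155; Band 2 + 87 → 382; Band 3 + 87 → 277; Band 4 − 87 → 363; Band 5 + 87 → 693; Band 6 + 87 → 2073
Population now: 0–9=155, 10–19=382, 20–29=277, 30–39=363, 40–49=693, 50+=2073
Total after period 3: 155 + 382 + 277 + 363 + 693 + 2073 = 3943

3943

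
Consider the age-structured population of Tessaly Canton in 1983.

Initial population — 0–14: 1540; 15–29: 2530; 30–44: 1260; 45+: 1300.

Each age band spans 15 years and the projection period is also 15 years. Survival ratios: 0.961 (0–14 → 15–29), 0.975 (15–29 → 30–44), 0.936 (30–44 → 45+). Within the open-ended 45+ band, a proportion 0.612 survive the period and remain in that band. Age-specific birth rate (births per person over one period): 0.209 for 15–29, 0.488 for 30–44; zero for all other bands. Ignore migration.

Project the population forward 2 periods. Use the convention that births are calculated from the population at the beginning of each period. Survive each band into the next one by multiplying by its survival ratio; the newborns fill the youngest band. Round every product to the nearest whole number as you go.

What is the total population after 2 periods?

7573

Let band 1 be 0–14 through band 4 = 45+.
After projecting period 1:
Births: 2530 * 0.209 = 529 ; 1260 * 0.488 = 615 → total 1144
Band 2: 1540 * 0.961 = 1480
Band 3: 2530 * 0.975 = 2467
Band 4: 1260 * 0.936 + 1300 * 0.612 = 1179 + 796 = 1975
Population now: 0–14=1144, 15–29=1480, 30–44=2467, 45+=1975
After projecting period 2:
Births: 1480 * 0.209 = 309 ; 2467 * 0.488 = 1204 → total 1513
Band 2: 1144 * 0.961 = 1099
Band 3: 1480 * 0.975 = 1443
Band 4: 2467 * 0.936 + 1975 * 0.612 = 2309 + 1209 = 3518
Population now: 0–14=1513, 15–29=1099, 30–44=1443, 45+=3518
Total after period 2: 1513 + 1099 + 1443 + 3518 = 7573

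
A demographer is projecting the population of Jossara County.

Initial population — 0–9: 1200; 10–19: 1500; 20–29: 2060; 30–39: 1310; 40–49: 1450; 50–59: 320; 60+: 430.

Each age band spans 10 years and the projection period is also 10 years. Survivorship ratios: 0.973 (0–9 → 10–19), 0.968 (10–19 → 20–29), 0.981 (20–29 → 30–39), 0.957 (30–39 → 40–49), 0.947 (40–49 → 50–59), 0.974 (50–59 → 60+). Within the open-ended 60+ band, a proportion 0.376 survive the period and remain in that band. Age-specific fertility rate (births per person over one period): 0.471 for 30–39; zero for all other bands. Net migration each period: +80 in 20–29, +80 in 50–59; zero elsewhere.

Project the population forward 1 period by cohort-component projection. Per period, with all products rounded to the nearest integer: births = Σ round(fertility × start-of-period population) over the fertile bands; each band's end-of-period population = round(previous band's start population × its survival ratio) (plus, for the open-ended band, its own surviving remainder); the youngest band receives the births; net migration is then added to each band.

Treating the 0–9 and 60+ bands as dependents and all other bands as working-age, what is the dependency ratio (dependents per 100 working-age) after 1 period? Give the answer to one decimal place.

14.7

Call the bands 1 to 7, youngest first.
Period 1:
Births: 1310 × 0.471 = 617
Band 2: 1200 × 0.973 = 1168
Band 3: 1500 × 0.968 = 1452
Band 4: 2060 × 0.981 = 2021
Band 5: 1310 × 0.957 = 1254
Band 6: 1450 × 0.947 = 1373
Band 7: 320 × 0.974 + 430 × 0.376 = 312 + 162 = 474
Net migration: Band 3 + 80 → 1532; Band 6 + 80 → 1453
End of period: [617, 1168, 1532, 2021, 1254, 1453, 474]
Dependents (band 0–9 + band 60+) = 617 + 474 = 1091; working-age = 7428; ratio = 1091/7428 × 100 = 14.7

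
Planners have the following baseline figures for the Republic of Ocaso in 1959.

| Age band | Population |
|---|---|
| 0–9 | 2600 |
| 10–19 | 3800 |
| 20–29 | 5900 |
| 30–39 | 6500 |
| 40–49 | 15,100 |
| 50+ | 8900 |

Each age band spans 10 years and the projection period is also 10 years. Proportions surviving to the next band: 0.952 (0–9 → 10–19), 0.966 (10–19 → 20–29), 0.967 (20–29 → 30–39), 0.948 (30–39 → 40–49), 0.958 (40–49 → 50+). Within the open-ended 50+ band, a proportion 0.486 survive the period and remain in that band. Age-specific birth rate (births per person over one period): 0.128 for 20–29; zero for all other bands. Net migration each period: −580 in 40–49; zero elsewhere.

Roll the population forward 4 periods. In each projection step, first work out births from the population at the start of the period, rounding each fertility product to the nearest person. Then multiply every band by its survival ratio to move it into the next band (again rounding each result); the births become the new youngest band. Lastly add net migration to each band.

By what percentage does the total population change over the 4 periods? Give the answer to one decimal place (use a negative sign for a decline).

After projecting period 1:
Births: 5900 * 0.128 = 755
10–19: 2600 * 0.952 = 2475
20–29: 3800 * 0.966 = 3671
30–39: 5900 * 0.967 = 5705
40–49: 6500 * 0.948 = 6162
50+: 15100 * 0.958 + 8900 * 0.486 = 14466 + 4325 = 18791
Net migration: 40–49 − 580 → 5582
Population now: 0–9=755, 10–19=2475, 20–29=3671, 30–39=5705, 40–49=5582, 50+=18791
After projecting period 2:
Births: 3671 * 0.128 = 470
10–19: 755 * 0.952 = 719
20–29: 2475 * 0.966 = 2391
30–39: 3671 * 0.967 = 3550
40–49: 5705 * 0.948 = 5408
50+: 5582 * 0.958 + 18791 * 0.486 = 5348 + 9132 = 14480
Net migration: 40–49 − 580 → 4828
Population now: 0–9=470, 10–19=719, 20–29=2391, 30–39=3550, 40–49=4828, 50+=14480
After projecting period 3:
Births: 2391 * 0.128 = 306
10–19: 470 * 0.952 = 447
20–29: 719 * 0.966 = 695
30–39: 2391 * 0.967 = 2312
40–49: 3550 * 0.948 = 3365
50+: 4828 * 0.958 + 14480 * 0.486 = 4625 + 7037 = 11662
Net migration: 40–49 − 580 → 2785
Population now: 0–9=306, 10–19=447, 20–29=695, 30–39=2312, 40–49=2785, 50+=11662
After projecting period 4:
Births: 695 * 0.128 = 89
10–19: 306 * 0.952 = 291
20–29: 447 * 0.966 = 432
30–39: 695 * 0.967 = 672
40–49: 2312 * 0.948 = 2192
50+: 2785 * 0.958 + 11662 * 0.486 = 2668 + 5668 = 8336
Net migration: 40–49 − 580 → 1612
Population now: 0–9=89, 10–19=291, 20–29=432, 30–39=672, 40–49=1612, 50+=8336
Total: 42800 → 11432; change = -31368; percentage change = -73.3%

-73.3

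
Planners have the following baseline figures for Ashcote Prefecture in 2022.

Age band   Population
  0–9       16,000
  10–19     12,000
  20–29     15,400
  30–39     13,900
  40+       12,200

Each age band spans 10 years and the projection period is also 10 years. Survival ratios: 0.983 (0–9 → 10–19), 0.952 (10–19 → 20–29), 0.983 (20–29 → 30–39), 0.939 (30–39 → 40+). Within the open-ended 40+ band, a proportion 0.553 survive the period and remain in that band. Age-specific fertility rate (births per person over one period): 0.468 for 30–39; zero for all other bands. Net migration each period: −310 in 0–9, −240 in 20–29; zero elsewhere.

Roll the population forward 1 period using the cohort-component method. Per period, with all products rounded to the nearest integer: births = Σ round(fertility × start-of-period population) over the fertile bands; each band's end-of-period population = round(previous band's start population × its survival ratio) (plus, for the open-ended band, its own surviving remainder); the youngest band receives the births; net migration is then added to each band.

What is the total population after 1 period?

68044

Numbering the groups 1..5 from youngest to oldest:
After projecting period 1:
Births: 13900 × 0.468 = 6505
Group 2: 16000 × 0.983 = 15728
Group 3: 12000 × 0.952 = 11424
Group 4: 15400 × 0.983 = 15138
Group 5: 13900 × 0.939 + 12200 × 0.553 = 13052 + 6747 = 19799
Net migration: Group 1 − 310 → 6195; Group 3 − 240 → 11184
→ [6195, 15728, 11184, 15138, 19799]
Total after period 1: 6195 + 15728 + 11184 + 15138 + 19799 = 68044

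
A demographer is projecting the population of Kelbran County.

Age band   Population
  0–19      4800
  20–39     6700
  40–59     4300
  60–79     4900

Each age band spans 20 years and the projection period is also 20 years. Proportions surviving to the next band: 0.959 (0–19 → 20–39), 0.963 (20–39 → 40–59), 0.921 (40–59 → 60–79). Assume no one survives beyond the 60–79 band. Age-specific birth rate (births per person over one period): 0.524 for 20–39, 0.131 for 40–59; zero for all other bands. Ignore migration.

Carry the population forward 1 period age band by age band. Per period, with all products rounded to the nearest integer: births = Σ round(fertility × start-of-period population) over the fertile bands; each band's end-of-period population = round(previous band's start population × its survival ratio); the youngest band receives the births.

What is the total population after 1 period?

Call the bands 1 to 4, youngest first.
[period 1]
Births: 6700 × 0.524 = 3511, 4300 × 0.131 = 563 → total 4074
Band 2: 4800 × 0.959 = 4603
Band 3: 6700 × 0.963 = 6452
Band 4: 4300 × 0.921 = 3960
Population now: 0–19=4074, 20–39=4603, 40–59=6452, 60–79=3960
Total after period 1: 4074 + 4603 + 6452 + 3960 = 19089

19089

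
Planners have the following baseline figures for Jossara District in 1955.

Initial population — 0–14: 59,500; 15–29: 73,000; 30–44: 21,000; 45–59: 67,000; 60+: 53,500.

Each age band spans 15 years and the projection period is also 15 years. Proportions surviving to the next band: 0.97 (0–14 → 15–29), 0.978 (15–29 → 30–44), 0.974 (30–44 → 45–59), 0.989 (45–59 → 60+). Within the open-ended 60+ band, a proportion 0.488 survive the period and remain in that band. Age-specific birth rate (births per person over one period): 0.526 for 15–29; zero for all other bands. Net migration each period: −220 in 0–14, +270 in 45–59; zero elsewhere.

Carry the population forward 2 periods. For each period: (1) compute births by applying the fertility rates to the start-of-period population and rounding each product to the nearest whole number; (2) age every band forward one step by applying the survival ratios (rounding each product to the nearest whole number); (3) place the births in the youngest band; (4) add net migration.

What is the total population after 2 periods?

258997

After projecting period 1:
Births: 73000 × 0.526 = 38398
15–29: 59500 × 0.97 = 57715
30–44: 73000 × 0.978 = 71394
45–59: 21000 × 0.974 = 20454
60+: 67000 × 0.989 + 53500 × 0.488 = 66263 + 26108 = 92371
Net migration: 0–14 − 220 → 38178; 45–59 + 270 → 20724
Population now: 0–14=38178, 15–29=57715, 30–44=71394, 45–59=20724, 60+=92371
After projecting period 2:
Births: 57715 × 0.526 = 30358
15–29: 38178 × 0.97 = 37033
30–44: 57715 × 0.978 = 56445
45–59: 71394 × 0.974 = 69538
60+: 20724 × 0.989 + 92371 × 0.488 = 20496 + 45077 = 65573
Net migration: 0–14 − 220 → 30138; 45–59 + 270 → 69808
Population now: 0–14=30138, 15–29=37033, 30–44=56445, 45–59=69808, 60+=65573
Total after period 2: 30138 + 37033 + 56445 + 69808 + 65573 = 258997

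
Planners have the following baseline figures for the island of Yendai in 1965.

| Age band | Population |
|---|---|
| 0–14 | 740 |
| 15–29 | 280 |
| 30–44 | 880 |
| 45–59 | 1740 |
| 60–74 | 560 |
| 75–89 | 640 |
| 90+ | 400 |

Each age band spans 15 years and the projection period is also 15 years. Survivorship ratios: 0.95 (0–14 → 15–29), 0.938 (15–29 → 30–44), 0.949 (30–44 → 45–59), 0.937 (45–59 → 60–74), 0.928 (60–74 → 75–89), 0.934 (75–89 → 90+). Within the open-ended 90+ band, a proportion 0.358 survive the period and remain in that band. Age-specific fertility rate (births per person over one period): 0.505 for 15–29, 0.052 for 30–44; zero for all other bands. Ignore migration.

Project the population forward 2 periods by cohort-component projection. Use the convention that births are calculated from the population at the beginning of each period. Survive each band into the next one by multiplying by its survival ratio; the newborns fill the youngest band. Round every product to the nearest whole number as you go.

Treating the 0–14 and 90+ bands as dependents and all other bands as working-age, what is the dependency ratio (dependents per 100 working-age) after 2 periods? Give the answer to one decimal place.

33.1

Numbering the groups 1..7 from youngest to oldest:
— Period 1 —
Births: 280 * 0.505 = 141 ; 880 * 0.052 = 46 → 187
Group 2: 740 * 0.95 = 703
Group 3: 280 * 0.938 = 263
Group 4: 880 * 0.949 = 835
Group 5: 1740 * 0.937 = 1630
Group 6: 560 * 0.928 = 520
Group 7: 640 * 0.934 + 400 * 0.358 = 598 + 143 = 741
Population now: 0–14=187, 15–29=703, 30–44=263, 45–59=835, 60–74=1630, 75–89=520, 90+=741
— Period 2 —
Births: 703 * 0.505 = 355 ; 263 * 0.052 = 14 → 369
Group 2: 187 * 0.95 = 178
Group 3: 703 * 0.938 = 659
Group 4: 263 * 0.949 = 250
Group 5: 835 * 0.937 = 782
Group 6: 1630 * 0.928 = 1513
Group 7: 520 * 0.934 + 741 * 0.358 = 486 + 265 = 751
Population now: 0–14=369, 15–29=178, 30–44=659, 45–59=250, 60–74=782, 75–89=1513, 90+=751
Dependents (band 0–14 + band 90+) = 369 + 751 = 1120; working-age = 3382; ratio = 1120/3382 × 100 = 33.1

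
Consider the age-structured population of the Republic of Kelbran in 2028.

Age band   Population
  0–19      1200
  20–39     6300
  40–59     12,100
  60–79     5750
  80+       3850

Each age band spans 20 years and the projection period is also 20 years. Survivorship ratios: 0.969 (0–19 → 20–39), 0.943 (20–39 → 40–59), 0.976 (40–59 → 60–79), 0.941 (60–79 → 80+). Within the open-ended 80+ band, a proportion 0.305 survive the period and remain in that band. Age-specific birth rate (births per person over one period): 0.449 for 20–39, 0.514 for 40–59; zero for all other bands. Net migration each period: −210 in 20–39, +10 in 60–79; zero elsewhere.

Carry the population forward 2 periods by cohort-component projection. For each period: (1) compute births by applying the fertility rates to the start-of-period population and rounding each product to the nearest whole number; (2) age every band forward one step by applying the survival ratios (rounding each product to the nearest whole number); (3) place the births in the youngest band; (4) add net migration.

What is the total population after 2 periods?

(Bands numbered youngest = 1 to oldest = 5.)
After projecting period 1:
Births: 6300 × 0.449 = 2829  |  12100 × 0.514 = 6219 — total 9048
Band 2: 1200 × 0.969 = 1163
Band 3: 6300 × 0.943 = 5941
Band 4: 12100 × 0.976 = 11810
Band 5: 5750 × 0.941 + 3850 × 0.305 = 5411 + 1174 = 6585
Net migration: Band 2 − 210 → 953; Band 4 + 10 → 11820
Population now: 0–19=9048, 20–39=953, 40–59=5941, 60–79=11820, 80+=6585
After projecting period 2:
Births: 953 × 0.449 = 428  |  5941 × 0.514 = 3054 — total 3482
Band 2: 9048 × 0.969 = 8768
Band 3: 953 × 0.943 = 899
Band 4: 5941 × 0.976 = 5798
Band 5: 11820 × 0.941 + 6585 × 0.305 = 11123 + 2008 = 13131
Net migration: Band 2 − 210 → 8558; Band 4 + 10 → 5808
Population now: 0–19=3482, 20–39=8558, 40–59=899, 60–79=5808, 80+=13131
Total after period 2: 3482 + 8558 + 899 + 5808 + 13131 = 31878

31878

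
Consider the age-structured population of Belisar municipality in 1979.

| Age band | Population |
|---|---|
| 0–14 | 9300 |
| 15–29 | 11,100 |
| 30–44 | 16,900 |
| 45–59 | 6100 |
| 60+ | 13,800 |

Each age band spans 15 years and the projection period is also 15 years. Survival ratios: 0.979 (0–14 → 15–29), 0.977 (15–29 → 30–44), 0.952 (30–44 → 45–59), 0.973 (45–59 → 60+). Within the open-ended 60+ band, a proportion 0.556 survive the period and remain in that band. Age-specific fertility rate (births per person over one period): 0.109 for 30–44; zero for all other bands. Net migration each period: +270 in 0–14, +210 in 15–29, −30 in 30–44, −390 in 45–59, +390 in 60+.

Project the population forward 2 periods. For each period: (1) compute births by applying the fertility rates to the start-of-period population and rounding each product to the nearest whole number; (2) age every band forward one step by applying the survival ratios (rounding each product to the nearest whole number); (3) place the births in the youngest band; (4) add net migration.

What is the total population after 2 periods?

Period 1:
Births: 16900 × 0.109 = 1842
15–29: 9300 × 0.979 = 9105
30–44: 11100 × 0.977 = 10845
45–59: 16900 × 0.952 = 16089
60+: 6100 × 0.973 + 13800 × 0.556 = 5935 + 7673 = 13608
Net migration: 0–14 + 270 → 2112; 15–29 + 210 → 9315; 30–44 − 30 → 10815; 45–59 − 390 → 15699; 60+ + 390 → 13998
Giving 2112 / 9315 / 10815 / 15699 / 13998.
Period 2:
Births: 10815 × 0.109 = 1179
15–29: 2112 × 0.979 = 2068
30–44: 9315 × 0.977 = 9101
45–59: 10815 × 0.952 = 10296
60+: 15699 × 0.973 + 13998 × 0.556 = 15275 + 7783 = 23058
Net migration: 0–14 + 270 → 1449; 15–29 + 210 → 2278; 30–44 − 30 → 9071; 45–59 − 390 → 9906; 60+ + 390 → 23448
Giving 1449 / 2278 / 9071 / 9906 / 23448.
Total after period 2: 1449 + 2278 + 9071 + 9906 + 23448 = 46152

46152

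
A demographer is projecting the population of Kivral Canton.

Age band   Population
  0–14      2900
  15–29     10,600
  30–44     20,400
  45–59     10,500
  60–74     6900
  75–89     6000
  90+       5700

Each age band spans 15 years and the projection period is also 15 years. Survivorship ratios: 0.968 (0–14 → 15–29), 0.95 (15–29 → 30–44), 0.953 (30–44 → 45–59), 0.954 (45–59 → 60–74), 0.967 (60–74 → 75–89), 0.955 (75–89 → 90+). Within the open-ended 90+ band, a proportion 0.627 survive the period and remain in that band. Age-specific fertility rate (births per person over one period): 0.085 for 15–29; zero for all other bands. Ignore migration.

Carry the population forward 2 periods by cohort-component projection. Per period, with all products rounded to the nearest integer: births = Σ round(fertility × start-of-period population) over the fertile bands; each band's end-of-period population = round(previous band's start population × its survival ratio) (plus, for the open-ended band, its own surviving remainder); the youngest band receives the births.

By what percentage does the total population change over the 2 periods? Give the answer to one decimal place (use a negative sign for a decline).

Numbering the groups 1..7 from youngest to oldest:
— Period 1 —
Births: 10600 × 0.085 = 901
Group 2: 2900 × 0.968 = 2807
Group 3: 10600 × 0.95 = 10070
Group 4: 20400 × 0.953 = 19441
Group 5: 10500 × 0.954 = 10017
Group 6: 6900 × 0.967 = 6672
Group 7: 6000 × 0.955 + 5700 × 0.627 = 5730 + 3574 = 9304
Population now: 0–14=901, 15–29=2807, 30–44=10070, 45–59=19441, 60–74=10017, 75–89=6672, 90+=9304
— Period 2 —
Births: 2807 × 0.085 = 239
Group 2: 901 × 0.968 = 872
Group 3: 2807 × 0.95 = 2667
Group 4: 10070 × 0.953 = 9597
Group 5: 19441 × 0.954 = 18547
Group 6: 10017 × 0.967 = 9686
Group 7: 6672 × 0.955 + 9304 × 0.627 = 6372 + 5834 = 12206
Population now: 0–14=239, 15–29=872, 30–44=2667, 45–59=9597, 60–74=18547, 75–89=9686, 90+=12206
Total: 63000 → 53814; change = -9186; percentage change = -14.6%

-14.6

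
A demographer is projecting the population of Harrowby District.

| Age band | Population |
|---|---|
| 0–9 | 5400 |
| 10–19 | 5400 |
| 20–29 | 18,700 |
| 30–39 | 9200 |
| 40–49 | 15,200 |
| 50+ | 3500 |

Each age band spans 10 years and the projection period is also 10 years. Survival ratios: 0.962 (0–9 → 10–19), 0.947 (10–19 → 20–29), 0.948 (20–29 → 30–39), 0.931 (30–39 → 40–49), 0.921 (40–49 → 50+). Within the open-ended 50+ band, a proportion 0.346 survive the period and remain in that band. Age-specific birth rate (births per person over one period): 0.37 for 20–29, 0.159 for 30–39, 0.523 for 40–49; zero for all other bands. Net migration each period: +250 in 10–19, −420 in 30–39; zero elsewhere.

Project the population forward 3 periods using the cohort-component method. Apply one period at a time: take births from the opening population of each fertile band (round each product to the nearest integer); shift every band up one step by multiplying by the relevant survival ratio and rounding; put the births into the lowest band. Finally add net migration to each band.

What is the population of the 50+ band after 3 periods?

(Bands numbered youngest = 1 to oldest = 6.)
Period 1:
Births: 18700 * 0.37 = 6919  |  9200 * 0.159 = 1463  |  15200 * 0.523 = 7950 → 16332
Band 2: 5400 * 0.962 = 5195
Band 3: 5400 * 0.947 = 5114
Band 4: 18700 * 0.948 = 17728
Band 5: 9200 * 0.931 = 8565
Band 6: 15200 * 0.921 + 3500 * 0.346 = 13999 + 1211 = 15210
Net migration: Band 2 + 250 → 5445; Band 4 − 420 → 17308
Giving 16332 / 5445 / 5114 / 17308 / 8565 / 15210.
Period 2:
Births: 5114 * 0.37 = 1892  |  17308 * 0.159 = 2752  |  8565 * 0.523 = 4479 → 9123
Band 2: 16332 * 0.962 = 15711
Band 3: 5445 * 0.947 = 5156
Band 4: 5114 * 0.948 = 4848
Band 5: 17308 * 0.931 = 16114
Band 6: 8565 * 0.921 + 15210 * 0.346 = 7888 + 5263 = 13151
Net migration: Band 2 + 250 → 15961; Band 4 − 420 → 4428
Giving 9123 / 15961 / 5156 / 4428 / 16114 / 13151.
Period 3:
Births: 5156 * 0.37 = 1908  |  4428 * 0.159 = 704  |  16114 * 0.523 = 8428 → 11040
Band 2: 9123 * 0.962 = 8776
Band 3: 15961 * 0.947 = 15115
Band 4: 5156 * 0.948 = 4888
Band 5: 4428 * 0.931 = 4122
Band 6: 16114 * 0.921 + 13151 * 0.346 = 14841 + 4550 = 19391
Net migration: Band 2 + 250 → 9026; Band 4 − 420 → 4468
Giving 11040 / 9026 / 15115 / 4468 / 4122 / 19391.

19391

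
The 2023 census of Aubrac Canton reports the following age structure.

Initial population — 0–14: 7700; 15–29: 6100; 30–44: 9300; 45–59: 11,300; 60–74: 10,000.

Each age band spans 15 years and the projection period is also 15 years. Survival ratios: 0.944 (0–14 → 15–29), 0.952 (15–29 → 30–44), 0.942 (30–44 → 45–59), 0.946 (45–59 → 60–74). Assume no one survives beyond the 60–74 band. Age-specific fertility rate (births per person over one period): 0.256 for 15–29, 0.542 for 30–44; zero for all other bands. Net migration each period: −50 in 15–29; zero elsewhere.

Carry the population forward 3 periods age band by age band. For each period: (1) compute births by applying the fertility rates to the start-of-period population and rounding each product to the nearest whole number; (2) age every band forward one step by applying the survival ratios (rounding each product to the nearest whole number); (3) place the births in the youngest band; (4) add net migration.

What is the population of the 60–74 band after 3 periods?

Call the groups 1 to 5, youngest first.
[period 1]
Births: 6100 × 0.256 = 1562 ; 9300 × 0.542 = 5041 ⇒ total 6603
Group 2: 7700 × 0.944 = 7269
Group 3: 6100 × 0.952 = 5807
Group 4: 9300 × 0.942 = 8761
Group 5: 11300 × 0.946 = 10690
Net migration: Group 2 − 50 → 7219
Giving 6603 / 7219 / 5807 / 8761 / 10690.
[period 2]
Births: 7219 × 0.256 = 1848 ; 5807 × 0.542 = 3147 ⇒ total 4995
Group 2: 6603 × 0.944 = 6233
Group 3: 7219 × 0.952 = 6872
Group 4: 5807 × 0.942 = 5470
Group 5: 8761 × 0.946 = 8288
Net migration: Group 2 − 50 → 6183
Giving 4995 / 6183 / 6872 / 5470 / 8288.
[period 3]
Births: 6183 × 0.256 = 1583 ; 6872 × 0.542 = 3725 ⇒ total 5308
Group 2: 4995 × 0.944 = 4715
Group 3: 6183 × 0.952 = 5886
Group 4: 6872 × 0.942 = 6473
Group 5: 5470 × 0.946 = 5175
Net migration: Group 2 − 50 → 4665
Giving 5308 / 4665 / 5886 / 6473 / 5175.

5175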